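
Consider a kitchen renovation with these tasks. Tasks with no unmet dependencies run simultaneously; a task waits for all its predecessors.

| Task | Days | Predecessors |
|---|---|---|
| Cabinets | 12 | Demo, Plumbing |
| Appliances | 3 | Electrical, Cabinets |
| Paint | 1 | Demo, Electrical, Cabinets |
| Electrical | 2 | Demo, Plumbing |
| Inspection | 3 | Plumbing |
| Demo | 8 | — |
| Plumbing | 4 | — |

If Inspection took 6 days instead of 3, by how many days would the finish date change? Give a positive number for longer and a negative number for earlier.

The binding path is Demo→Cabinets→Appliances = 8+12+3 = 23; finish at 23 days.
The longest path through Inspection is only 7 days, so Inspection has float 16.
No other chain overtakes it, so the finish is 23 days.
Change in finish: 23 − 23 = +0 days.

0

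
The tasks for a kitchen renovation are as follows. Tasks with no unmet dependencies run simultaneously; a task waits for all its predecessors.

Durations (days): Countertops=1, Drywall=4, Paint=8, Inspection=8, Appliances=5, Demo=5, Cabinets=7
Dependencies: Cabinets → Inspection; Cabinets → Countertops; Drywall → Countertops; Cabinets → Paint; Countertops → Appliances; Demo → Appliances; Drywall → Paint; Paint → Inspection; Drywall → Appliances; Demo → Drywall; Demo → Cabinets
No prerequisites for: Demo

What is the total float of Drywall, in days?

3

Critical path: Demo→Cabinets→Paint→Inspection = 5+7+8+8 = 28, so the finish is 28 days.
Longest path through Drywall: 25 days (earliest finish 9, latest finish 12).
So Drywall can slip 12 − 9 = 3 days.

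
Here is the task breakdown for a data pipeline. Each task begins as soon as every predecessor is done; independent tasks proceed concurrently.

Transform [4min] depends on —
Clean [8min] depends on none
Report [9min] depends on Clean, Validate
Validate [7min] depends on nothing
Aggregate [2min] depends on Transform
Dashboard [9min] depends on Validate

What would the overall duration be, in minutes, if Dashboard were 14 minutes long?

21

Baseline: Clean→Report = 8+9 = 17 → 17 minutes.
The longest path through Dashboard is only 16 minutes, so Dashboard has float 1.
Now Validate→Dashboard = 7+14 = 21 is longest, so the finish becomes 21 minutes.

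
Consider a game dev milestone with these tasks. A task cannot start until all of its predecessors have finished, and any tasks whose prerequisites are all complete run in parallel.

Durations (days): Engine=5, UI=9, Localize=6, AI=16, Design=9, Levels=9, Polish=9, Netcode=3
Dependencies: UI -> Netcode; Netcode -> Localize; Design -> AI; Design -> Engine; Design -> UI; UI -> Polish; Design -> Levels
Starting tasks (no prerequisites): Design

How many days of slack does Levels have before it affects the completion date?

9

The longest chain is Design→UI→Netcode→Localize = 9+9+3+6 = 27; overall finish 27 days.
Longest path through Levels: 18 days (earliest finish 18, latest finish 27).
So Levels can slip 27 − 18 = 9 days.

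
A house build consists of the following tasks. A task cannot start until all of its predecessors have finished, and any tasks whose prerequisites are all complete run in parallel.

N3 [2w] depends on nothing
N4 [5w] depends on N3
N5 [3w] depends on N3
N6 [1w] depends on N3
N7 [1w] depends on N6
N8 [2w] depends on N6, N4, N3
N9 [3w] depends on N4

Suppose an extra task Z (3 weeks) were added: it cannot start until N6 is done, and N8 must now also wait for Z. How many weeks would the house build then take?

Originally the house build takes 10 weeks.
With Z inserted, N8 now waits for max(N6, N4, N3, Z).
New critical path: N3→N4→N9 = 2+5+3 = 10 ⇒ 10 weeks.

10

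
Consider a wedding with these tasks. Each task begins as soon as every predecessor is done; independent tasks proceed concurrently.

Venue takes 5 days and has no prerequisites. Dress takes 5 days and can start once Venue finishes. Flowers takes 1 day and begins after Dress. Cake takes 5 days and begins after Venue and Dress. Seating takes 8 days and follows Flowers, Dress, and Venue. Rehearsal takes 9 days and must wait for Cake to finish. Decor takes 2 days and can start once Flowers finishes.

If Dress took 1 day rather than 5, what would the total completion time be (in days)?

Baseline: Venue→Dress→Cake→Rehearsal = 5+5+5+9 = 24 → 24 days.
Dress lies on that path, so at 1 day the path becomes 20 days.
That remains the longest chain; total 20 days.

20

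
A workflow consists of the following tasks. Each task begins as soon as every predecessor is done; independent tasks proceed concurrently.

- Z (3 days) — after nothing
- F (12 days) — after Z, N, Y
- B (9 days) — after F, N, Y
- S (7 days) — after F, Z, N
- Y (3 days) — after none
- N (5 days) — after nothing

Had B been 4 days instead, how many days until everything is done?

24

As given, the longest chain is N→F→B = 5+12+9 = 26, so the finish is 26 days.
B is on the critical path; changing it to 4 makes that path 21 days.
The binding chain switches to N→F→S = 5+12+7 = 24; finish 24 days.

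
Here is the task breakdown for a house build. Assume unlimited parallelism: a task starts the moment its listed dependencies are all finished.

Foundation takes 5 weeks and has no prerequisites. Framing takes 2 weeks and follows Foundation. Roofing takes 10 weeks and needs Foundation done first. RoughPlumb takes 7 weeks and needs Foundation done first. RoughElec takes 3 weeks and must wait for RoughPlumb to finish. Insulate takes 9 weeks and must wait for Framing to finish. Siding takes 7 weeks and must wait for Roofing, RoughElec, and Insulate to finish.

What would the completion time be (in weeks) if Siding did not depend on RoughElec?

23

Original critical path: Foundation→Framing→Insulate→Siding = 5+2+9+7 = 23 ⇒ 23 weeks.
Dropping RoughElec→Siding doesn't change Siding's earliest start (16); another predecessor still binds.
The longest chain is now Foundation→Framing→Insulate→Siding = 5+2+9+7 = 23, so the project takes 23 weeks.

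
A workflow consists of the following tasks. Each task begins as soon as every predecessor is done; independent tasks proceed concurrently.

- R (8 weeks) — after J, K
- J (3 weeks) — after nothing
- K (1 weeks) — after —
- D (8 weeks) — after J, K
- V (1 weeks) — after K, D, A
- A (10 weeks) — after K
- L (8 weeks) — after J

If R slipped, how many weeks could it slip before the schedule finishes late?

1

Critical path: K→A→V = 1+10+1 = 12, so the finish is 12 weeks.
R finishes as early as 11 and must finish by 12.
So R can slip 12 − 11 = 1 week.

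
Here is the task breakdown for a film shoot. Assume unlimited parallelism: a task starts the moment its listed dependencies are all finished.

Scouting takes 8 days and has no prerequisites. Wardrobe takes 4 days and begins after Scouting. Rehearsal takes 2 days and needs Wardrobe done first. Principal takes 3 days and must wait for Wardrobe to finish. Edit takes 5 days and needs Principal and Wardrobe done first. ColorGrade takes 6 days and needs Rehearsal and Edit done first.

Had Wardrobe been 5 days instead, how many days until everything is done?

As given, the longest chain is Scouting→Wardrobe→Principal→Edit→ColorGrade = 8+4+3+5+6 = 26, so the finish is 26 days.
Wardrobe lies on that path, so at 5 days the path becomes 27 days.
That remains the longest chain; total 27 days.

27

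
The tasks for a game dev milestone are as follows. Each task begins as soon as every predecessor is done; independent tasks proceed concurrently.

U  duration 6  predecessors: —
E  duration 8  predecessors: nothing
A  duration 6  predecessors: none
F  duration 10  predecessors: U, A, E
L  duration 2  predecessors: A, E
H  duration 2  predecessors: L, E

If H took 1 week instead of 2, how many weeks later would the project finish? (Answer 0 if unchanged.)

0

As given, the longest chain is E→F = 8+10 = 18, so the finish is 18 weeks.
H has 6 weeks of float (longest path through it is 12).
The critical path is still E→F; finish is now 18 weeks.
Change in finish: 18 − 18 = +0 weeks.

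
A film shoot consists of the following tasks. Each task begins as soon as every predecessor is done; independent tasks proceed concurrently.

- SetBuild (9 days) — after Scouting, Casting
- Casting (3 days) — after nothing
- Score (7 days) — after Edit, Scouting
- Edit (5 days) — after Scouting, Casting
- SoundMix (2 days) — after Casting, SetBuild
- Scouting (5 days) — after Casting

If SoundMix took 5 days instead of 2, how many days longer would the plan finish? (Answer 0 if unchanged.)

The binding path is Casting→Scouting→Edit→Score = 3+5+5+7 = 20; finish at 20 days.
The longest path through SoundMix is only 19 days, so SoundMix has float 1.
The binding chain switches to Casting→Scouting→SetBuild→SoundMix = 3+5+9+5 = 22; finish 22 days.
Change in finish: 22 − 20 = +2 days.

2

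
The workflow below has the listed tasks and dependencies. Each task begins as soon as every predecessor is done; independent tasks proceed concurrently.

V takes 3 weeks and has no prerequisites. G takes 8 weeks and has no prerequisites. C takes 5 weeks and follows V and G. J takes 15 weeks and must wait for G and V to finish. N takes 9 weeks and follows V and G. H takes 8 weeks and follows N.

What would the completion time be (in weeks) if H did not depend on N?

With the dependency in place, G→N→H = 8+9+8 = 25 sets the finish at 25 weeks.
Without N→H, H's earliest start moves from 17 to 0.
After: G→J = 8+15 = 23 → 23 weeks.

23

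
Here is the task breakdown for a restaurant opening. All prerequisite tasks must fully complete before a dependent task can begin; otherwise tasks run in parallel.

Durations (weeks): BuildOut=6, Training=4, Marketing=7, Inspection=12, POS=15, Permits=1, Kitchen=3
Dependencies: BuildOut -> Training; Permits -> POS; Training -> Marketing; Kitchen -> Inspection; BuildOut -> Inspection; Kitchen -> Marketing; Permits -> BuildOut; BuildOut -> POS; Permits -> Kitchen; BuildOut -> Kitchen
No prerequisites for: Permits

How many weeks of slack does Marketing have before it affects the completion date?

The longest chain is Permits→BuildOut→Kitchen→Inspection = 1+6+3+12 = 22; overall finish 22 weeks.
Longest path through Marketing: 18 weeks (earliest finish 18, latest finish 22).
Float = 22 − 18 = 4.

4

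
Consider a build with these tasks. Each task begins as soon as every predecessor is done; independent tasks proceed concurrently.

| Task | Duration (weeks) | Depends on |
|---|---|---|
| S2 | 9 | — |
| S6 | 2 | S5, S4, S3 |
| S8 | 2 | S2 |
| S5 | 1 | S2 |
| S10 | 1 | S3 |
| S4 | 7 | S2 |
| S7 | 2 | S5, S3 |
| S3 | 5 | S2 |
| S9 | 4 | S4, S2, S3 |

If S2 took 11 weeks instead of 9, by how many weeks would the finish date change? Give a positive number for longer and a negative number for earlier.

2

The binding path is S2→S4→S9 = 9+7+4 = 20; finish at 20 weeks.
S2 lies on that path, so at 11 weeks the path becomes 22 weeks.
The critical path is still S2→S4→S9; finish is now 22 weeks.
Change in finish: 22 − 20 = +2 weeks.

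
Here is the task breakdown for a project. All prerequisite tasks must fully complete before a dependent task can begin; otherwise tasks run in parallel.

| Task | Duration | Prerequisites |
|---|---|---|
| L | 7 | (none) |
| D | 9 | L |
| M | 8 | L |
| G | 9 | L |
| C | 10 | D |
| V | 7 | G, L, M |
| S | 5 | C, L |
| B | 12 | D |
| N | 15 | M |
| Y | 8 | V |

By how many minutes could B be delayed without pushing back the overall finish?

L→D→C→S = 7+9+10+5 = 31 sets the makespan at 31 minutes.
The longest chain containing B totals 28 minutes.
So B can slip 31 − 28 = 3 minutes.

3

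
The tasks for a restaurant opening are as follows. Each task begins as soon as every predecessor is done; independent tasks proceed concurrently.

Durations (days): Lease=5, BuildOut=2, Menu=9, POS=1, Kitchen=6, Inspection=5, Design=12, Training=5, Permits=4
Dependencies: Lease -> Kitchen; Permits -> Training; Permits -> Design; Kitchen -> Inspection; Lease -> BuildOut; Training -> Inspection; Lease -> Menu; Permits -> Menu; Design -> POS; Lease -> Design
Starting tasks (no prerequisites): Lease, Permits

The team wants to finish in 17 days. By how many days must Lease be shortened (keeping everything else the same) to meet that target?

Current finish: 18 days; target: 17.
Lease is on every critical path, so each day cut from Lease cuts the finish by one (this holds down to a finish of 17).
Need 18 − 17 = 1 day off Lease → Lease becomes 4 days, finish becomes 17.

1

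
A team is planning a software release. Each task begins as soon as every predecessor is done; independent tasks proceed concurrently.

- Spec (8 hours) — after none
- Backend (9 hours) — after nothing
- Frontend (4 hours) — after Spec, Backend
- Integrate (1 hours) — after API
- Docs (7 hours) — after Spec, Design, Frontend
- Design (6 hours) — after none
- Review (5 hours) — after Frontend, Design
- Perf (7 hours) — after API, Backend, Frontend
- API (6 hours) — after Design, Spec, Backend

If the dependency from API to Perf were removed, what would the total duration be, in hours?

Before: longest chain Backend→API→Perf = 9+6+7 = 22, finish 22.
Without API→Perf, Perf's earliest start moves from 15 to 13.
New critical path: Backend→Frontend→Docs = 9+4+7 = 20 ⇒ 20 hours.

20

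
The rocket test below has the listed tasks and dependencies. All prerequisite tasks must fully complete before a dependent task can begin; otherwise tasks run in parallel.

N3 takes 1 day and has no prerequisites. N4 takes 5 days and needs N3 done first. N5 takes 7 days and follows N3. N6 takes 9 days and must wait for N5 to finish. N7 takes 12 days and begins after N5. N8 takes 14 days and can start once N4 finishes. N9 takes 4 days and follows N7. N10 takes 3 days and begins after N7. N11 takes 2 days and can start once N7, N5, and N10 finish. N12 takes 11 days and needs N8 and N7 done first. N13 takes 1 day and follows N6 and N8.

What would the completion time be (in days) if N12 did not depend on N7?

Before: longest chain N3→N4→N8→N12 = 1+5+14+11 = 31, finish 31.
Dropping N7→N12 doesn't change N12's earliest start (20); another predecessor still binds.
After: N3→N4→N8→N12 = 1+5+14+11 = 31 → 31 days.

31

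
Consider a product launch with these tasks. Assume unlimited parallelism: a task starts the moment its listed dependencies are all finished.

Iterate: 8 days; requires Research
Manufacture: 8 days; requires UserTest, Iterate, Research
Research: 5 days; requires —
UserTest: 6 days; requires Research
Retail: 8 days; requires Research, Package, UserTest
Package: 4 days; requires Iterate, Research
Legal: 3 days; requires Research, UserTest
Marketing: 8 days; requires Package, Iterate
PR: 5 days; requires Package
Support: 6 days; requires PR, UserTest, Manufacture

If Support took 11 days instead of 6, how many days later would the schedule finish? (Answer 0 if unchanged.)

5

Actual critical path: Research→Iterate→Package→PR→Support = 5+8+4+5+6 = 28 ⇒ 28 days.
Since Support is critical, the +5 change carries straight to that chain (now 33 days).
The critical path is still Research→Iterate→Package→PR→Support; finish is now 33 days.
Change in finish: 33 − 28 = +5 days.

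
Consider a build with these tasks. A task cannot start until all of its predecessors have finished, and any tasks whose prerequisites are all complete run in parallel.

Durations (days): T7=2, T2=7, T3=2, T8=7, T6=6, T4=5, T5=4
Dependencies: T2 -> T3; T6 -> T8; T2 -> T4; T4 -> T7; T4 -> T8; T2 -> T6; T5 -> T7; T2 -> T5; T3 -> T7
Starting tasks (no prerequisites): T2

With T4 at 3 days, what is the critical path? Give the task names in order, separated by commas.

Actual critical path: T2→T6→T8 = 7+6+7 = 20 ⇒ 20 days.
T4 is off the critical path — its longest chain is 19 days, giving 1 of slack.
That remains the longest chain; total 20 days.

T2, T6, T8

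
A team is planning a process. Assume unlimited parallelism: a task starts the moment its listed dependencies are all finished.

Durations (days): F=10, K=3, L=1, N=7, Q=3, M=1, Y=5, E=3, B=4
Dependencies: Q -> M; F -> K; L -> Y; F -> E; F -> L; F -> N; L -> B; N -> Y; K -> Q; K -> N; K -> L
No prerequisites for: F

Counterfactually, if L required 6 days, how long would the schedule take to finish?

25

The binding path is F→K→N→Y = 10+3+7+5 = 25; finish at 25 days.
L is off the critical path — its longest chain is 19 days, giving 6 of slack.
That remains the longest chain; total 25 days.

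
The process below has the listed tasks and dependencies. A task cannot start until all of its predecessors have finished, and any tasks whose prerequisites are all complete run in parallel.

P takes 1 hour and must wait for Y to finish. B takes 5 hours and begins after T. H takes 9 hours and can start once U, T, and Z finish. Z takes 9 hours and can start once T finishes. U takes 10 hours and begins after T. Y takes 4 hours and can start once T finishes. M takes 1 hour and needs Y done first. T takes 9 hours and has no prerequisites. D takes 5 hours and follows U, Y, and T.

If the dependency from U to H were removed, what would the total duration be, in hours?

27

With the dependency in place, T→U→H = 9+10+9 = 28 sets the finish at 28 hours.
Without U→H, H's earliest start moves from 19 to 18.
The longest chain is now T→Z→H = 9+9+9 = 27, so the job takes 27 hours.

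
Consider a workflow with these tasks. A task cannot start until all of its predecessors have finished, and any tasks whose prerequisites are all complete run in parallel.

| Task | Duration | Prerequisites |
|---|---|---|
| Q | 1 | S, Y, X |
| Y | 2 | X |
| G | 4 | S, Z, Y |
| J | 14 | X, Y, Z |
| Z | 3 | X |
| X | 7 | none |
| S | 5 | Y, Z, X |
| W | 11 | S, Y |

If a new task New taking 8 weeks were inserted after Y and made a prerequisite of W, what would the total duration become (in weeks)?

Originally the plan takes 26 weeks.
With New inserted, W now waits for max(S, Y, New).
New critical path: X→Y→New→W = 7+2+8+11 = 28 ⇒ 28 weeks.

28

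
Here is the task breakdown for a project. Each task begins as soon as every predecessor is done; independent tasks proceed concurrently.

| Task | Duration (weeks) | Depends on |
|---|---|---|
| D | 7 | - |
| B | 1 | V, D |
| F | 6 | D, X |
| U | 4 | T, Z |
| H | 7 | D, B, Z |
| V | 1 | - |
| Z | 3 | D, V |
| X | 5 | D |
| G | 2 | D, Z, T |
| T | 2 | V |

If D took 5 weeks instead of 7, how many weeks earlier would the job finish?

2

As given, the longest chain is D→X→F = 7+5+6 = 18, so the finish is 18 weeks.
D is on the critical path; changing it to 5 makes that path 16 weeks.
That remains the longest chain; total 16 weeks.
Change in finish: 16 − 18 = -2 weeks.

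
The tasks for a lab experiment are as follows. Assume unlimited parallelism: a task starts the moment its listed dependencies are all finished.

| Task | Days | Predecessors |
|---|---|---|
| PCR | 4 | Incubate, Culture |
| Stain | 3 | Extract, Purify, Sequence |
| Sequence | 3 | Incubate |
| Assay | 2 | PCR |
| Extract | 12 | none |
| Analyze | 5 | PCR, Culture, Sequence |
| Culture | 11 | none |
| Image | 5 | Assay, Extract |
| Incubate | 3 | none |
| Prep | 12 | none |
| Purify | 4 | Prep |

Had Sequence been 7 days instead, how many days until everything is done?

Critical path before the change: Culture→PCR→Assay→Image = 11+4+2+5 = 22 giving 22 days.
Sequence is off the critical path — its longest chain is 11 days, giving 11 of slack.
That remains the longest chain; total 22 days.

22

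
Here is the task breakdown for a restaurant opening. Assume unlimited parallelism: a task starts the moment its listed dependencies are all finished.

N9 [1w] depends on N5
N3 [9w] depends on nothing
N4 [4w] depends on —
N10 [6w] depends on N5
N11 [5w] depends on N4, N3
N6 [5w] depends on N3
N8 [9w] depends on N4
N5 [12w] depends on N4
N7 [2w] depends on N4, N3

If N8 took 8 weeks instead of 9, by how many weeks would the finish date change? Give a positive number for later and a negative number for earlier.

As given, the longest chain is N4→N5→N10 = 4+12+6 = 22, so the finish is 22 weeks.
The longest path through N8 is only 13 weeks, so N8 has float 9.
No other chain overtakes it, so the finish is 22 weeks.
Change in finish: 22 − 22 = +0 weeks.

0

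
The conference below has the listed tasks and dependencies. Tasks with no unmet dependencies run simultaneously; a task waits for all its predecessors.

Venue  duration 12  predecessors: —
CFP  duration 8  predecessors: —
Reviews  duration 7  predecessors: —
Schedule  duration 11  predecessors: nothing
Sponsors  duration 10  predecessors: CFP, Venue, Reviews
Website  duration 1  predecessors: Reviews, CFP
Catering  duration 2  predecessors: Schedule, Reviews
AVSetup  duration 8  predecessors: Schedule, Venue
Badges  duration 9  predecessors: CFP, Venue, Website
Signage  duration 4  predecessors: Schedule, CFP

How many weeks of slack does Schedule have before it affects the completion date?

Critical path: Venue→Sponsors = 12+10 = 22, so the finish is 22 weeks.
Longest path through Schedule: 19 weeks (earliest finish 11, latest finish 14).
Slack of Schedule = 3 − 0 = 3 weeks.

3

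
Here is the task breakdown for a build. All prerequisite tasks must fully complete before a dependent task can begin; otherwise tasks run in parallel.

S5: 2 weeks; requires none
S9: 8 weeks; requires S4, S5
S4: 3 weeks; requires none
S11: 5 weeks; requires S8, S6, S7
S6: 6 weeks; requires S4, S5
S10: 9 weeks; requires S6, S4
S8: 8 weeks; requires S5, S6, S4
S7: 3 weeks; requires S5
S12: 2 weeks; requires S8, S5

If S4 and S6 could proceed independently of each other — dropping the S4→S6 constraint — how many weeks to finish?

Before: longest chain S4→S6→S8→S11 = 3+6+8+5 = 22, finish 22.
Without S4→S6, S6's earliest start moves from 3 to 2.
After: S5→S6→S8→S11 = 2+6+8+5 = 21 → 21 weeks.

21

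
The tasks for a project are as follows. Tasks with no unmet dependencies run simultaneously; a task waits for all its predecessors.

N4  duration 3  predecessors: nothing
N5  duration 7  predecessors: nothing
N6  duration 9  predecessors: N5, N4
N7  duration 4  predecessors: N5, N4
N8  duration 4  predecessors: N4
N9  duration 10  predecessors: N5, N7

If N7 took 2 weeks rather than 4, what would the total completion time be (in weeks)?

As given, the longest chain is N5→N7→N9 = 7+4+10 = 21, so the finish is 21 weeks.
Since N7 is critical, the -2 change carries straight to that chain (now 19 weeks).
The critical path is still N5→N7→N9; finish is now 19 weeks.

19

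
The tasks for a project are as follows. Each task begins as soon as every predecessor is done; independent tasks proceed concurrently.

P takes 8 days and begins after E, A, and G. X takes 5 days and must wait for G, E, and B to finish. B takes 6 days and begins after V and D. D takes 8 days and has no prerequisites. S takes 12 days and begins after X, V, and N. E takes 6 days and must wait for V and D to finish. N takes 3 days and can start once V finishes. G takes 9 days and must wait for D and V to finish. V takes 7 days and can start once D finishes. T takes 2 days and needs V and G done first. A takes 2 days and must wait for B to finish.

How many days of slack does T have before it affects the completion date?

The longest chain is D→V→G→X→S = 8+7+9+5+12 = 41; overall finish 41 days.
The longest chain containing T totals 26 days.
Float = 41 − 26 = 15.

15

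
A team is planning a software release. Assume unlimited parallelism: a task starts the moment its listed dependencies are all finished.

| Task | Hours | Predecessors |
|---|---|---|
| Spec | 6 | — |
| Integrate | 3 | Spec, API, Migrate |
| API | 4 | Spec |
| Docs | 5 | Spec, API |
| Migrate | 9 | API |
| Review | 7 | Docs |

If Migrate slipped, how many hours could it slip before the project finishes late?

0

The longest chain is Spec→API→Docs→Review = 6+4+5+7 = 22; overall finish 22 hours.
Longest path through Migrate: 22 hours (earliest finish 19, latest finish 19).
So Migrate can slip 19 − 19 = 0 hours.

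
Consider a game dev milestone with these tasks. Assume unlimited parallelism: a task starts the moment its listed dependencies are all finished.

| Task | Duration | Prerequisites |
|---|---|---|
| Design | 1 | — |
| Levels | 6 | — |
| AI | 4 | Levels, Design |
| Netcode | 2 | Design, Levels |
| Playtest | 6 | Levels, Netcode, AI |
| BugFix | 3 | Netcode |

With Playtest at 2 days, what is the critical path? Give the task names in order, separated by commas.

The binding path is Levels→AI→Playtest = 6+4+6 = 16; finish at 16 days.
Playtest is on the critical path; changing it to 2 makes that path 12 days.
That remains the longest chain; total 12 days.

Levels, AI, Playtest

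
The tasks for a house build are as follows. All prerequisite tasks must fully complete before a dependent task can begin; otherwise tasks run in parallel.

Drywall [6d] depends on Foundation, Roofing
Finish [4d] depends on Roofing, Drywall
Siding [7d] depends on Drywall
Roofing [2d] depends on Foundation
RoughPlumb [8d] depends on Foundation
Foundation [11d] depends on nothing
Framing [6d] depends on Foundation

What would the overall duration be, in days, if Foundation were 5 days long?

The binding path is Foundation→Roofing→Drywall→Siding = 11+2+6+7 = 26; finish at 26 days.
Foundation is on the critical path; changing it to 5 makes that path 20 days.
No other chain overtakes it, so the finish is 20 days.

20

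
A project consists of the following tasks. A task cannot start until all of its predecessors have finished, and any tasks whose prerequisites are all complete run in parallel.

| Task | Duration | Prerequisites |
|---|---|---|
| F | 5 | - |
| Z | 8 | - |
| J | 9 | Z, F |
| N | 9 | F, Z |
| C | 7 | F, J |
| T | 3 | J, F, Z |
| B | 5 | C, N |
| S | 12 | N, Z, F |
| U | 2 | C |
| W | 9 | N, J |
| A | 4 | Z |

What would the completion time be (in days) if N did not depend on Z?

29

Original critical path: Z→J→C→B = 8+9+7+5 = 29 ⇒ 29 days.
Without Z→N, N's earliest start moves from 8 to 5.
New critical path: Z→J→C→B = 8+9+7+5 = 29 ⇒ 29 days.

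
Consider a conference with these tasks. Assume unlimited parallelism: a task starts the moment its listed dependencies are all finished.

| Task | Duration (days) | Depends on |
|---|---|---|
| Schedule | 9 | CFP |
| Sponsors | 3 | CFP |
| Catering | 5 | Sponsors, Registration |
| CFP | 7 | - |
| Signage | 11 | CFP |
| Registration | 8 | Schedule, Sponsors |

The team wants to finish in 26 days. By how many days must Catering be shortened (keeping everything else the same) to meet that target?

Current finish: 29 days; target: 26.
Catering is on every critical path, so each day cut from Catering cuts the finish by one (this holds down to a finish of 25).
Need 29 − 26 = 3 days off Catering → Catering becomes 2 days, finish becomes 26.

3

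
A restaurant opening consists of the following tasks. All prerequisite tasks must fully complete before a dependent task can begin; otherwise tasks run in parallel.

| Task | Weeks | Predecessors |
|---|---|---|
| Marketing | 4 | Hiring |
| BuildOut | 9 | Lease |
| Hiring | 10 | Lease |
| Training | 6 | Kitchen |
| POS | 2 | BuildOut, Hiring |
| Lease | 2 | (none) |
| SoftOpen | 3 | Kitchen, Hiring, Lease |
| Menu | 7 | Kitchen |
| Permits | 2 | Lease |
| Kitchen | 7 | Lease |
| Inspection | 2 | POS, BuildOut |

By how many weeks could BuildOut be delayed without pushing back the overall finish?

Lease→Kitchen→Menu = 2+7+7 = 16 sets the makespan at 16 weeks.
BuildOut finishes as early as 11 and must finish by 12.
So BuildOut can slip 12 − 11 = 1 week.

1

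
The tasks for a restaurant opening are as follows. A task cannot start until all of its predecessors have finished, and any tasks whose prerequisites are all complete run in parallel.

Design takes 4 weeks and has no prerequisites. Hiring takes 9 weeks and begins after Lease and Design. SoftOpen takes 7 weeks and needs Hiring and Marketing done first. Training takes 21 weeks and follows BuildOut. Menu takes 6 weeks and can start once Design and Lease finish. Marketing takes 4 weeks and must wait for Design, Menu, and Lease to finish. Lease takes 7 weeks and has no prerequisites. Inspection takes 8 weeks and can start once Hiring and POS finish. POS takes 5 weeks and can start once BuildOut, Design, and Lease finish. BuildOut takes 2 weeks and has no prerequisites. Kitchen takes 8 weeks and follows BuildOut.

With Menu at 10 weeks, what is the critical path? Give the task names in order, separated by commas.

Lease, Menu, Marketing, SoftOpen

Actual critical path: Lease→Menu→Marketing→SoftOpen = 7+6+4+7 = 24 ⇒ 24 weeks.
Menu lies on that path, so at 10 weeks the path becomes 28 weeks.
The critical path is still Lease→Menu→Marketing→SoftOpen; finish is now 28 weeks.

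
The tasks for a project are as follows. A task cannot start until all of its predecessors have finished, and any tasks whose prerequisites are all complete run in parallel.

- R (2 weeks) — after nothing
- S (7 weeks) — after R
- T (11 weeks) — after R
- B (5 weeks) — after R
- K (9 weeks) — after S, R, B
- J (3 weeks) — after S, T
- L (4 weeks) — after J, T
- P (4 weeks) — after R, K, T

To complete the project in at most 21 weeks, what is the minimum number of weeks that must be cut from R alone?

Current finish: 22 weeks; target: 21.
R is on every critical path, so each week cut from R cuts the finish by one (this holds down to a finish of 21).
Need 22 − 21 = 1 week off R → R becomes 1 week, finish becomes 21.

1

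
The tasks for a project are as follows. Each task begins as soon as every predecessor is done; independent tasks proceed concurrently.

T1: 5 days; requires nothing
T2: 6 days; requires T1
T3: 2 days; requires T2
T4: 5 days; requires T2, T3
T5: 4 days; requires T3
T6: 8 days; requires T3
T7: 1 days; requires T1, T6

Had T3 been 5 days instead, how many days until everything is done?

25

Critical path before the change: T1→T2→T3→T6→T7 = 5+6+2+8+1 = 22 giving 22 days.
T3 lies on that path, so at 5 days the path becomes 25 days.
No other chain overtakes it, so the finish is 25 days.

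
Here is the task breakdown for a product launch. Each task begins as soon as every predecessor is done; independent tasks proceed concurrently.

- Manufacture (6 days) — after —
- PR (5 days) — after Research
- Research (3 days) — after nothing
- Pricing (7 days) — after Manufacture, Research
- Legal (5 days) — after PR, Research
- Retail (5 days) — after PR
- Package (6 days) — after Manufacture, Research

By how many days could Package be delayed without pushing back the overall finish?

1

Critical path: Research→PR→Retail = 3+5+5 = 13, so the finish is 13 days.
The longest chain containing Package totals 12 days.
Slack of Package = 7 − 6 = 1 day.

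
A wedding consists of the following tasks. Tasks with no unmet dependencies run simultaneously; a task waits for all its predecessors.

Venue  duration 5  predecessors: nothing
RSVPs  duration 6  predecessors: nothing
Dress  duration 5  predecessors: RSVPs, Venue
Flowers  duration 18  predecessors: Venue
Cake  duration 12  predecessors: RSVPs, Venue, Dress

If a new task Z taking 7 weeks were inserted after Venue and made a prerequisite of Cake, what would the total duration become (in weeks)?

Originally the job takes 23 weeks.
With Z inserted, Cake now waits for max(RSVPs, Venue, Dress, Z).
New critical path: Venue→Z→Cake = 5+7+12 = 24 ⇒ 24 weeks.

24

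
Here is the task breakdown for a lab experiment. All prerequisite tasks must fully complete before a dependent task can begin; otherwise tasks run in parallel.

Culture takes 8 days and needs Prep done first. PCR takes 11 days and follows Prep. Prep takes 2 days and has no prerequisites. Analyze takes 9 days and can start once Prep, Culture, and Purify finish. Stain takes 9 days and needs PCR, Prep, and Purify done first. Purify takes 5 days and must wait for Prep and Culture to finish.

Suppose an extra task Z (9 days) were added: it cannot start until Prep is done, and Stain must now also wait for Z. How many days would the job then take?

Originally the job takes 24 days.
With Z inserted, Stain now waits for max(PCR, Prep, Purify, Z).
New critical path: Prep→Culture→Purify→Analyze = 2+8+5+9 = 24 ⇒ 24 days.

24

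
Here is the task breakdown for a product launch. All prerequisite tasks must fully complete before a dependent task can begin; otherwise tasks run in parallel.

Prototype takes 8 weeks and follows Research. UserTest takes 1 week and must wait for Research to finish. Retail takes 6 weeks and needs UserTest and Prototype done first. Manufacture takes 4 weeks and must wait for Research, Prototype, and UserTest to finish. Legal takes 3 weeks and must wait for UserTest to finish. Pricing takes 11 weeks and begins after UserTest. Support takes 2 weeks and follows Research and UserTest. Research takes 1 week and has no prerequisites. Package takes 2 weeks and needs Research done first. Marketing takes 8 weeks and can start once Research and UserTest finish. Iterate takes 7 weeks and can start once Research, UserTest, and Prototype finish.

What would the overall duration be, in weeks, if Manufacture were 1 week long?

16

Baseline: Research→Prototype→Iterate = 1+8+7 = 16 → 16 weeks.
Manufacture has 3 weeks of float (longest path through it is 13).
That remains the longest chain; total 16 weeks.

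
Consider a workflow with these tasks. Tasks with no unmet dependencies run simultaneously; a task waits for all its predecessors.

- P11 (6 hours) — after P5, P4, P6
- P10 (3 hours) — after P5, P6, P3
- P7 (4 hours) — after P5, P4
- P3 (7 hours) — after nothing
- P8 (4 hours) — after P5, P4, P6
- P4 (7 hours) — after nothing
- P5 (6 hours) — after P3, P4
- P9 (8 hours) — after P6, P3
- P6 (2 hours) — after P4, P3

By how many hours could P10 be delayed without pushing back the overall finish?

3

P3→P5→P11 = 7+6+6 = 19 sets the makespan at 19 hours.
The longest chain containing P10 totals 16 hours.
Float = 19 − 16 = 3.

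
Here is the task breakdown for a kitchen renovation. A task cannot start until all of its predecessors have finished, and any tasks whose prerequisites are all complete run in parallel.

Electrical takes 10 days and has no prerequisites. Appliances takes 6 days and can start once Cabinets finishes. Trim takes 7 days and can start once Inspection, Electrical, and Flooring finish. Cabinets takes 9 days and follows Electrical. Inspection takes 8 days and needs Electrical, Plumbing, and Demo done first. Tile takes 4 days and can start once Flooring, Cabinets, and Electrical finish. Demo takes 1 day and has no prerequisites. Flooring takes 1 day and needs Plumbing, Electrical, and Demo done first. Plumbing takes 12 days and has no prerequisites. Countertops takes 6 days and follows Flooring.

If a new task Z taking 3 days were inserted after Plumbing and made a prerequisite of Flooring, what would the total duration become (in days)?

Originally the schedule takes 27 days.
With Z inserted, Flooring now waits for max(Plumbing, Electrical, Demo, Z).
New critical path: Plumbing→Inspection→Trim = 12+8+7 = 27 ⇒ 27 days.

27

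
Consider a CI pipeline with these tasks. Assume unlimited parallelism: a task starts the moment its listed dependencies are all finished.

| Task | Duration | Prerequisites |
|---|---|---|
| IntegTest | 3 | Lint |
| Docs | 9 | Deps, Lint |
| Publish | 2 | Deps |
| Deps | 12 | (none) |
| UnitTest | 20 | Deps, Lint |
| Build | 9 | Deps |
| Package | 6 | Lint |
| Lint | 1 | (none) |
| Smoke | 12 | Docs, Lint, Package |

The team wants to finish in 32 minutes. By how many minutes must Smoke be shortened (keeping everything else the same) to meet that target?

1

Current finish: 33 minutes; target: 32.
Smoke is on every critical path, so each minute cut from Smoke cuts the finish by one (this holds down to a finish of 32).
Need 33 − 32 = 1 minute off Smoke → Smoke becomes 11 minutes, finish becomes 32.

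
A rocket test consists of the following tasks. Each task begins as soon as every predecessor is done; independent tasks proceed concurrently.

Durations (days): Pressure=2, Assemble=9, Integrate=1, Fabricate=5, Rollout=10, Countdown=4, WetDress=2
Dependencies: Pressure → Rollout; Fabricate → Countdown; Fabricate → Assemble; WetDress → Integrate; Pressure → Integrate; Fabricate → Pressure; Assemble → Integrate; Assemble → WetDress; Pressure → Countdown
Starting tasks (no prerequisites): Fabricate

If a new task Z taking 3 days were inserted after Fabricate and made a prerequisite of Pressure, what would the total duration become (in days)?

20

Originally the job takes 17 days.
With Z inserted, Pressure now waits for max(Fabricate, Z).
New critical path: Fabricate→Z→Pressure→Rollout = 5+3+2+10 = 20 ⇒ 20 days.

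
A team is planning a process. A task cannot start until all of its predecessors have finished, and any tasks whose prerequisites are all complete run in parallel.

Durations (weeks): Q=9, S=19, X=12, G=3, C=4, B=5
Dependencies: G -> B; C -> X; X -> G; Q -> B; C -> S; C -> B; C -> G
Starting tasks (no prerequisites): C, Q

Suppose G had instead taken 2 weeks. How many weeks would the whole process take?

As given, the longest chain is C→X→G→B = 4+12+3+5 = 24, so the finish is 24 weeks.
G is on the critical path; changing it to 2 makes that path 23 weeks.
No other chain overtakes it, so the finish is 23 weeks.

23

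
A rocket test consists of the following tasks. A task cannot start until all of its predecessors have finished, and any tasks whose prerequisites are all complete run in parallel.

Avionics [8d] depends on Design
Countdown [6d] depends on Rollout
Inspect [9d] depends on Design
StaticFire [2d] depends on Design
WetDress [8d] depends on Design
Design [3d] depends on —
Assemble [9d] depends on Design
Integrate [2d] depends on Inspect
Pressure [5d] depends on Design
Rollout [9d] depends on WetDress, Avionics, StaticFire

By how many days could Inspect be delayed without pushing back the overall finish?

12

Critical path: Design→Avionics→Rollout→Countdown = 3+8+9+6 = 26, so the finish is 26 days.
Inspect finishes as early as 12 and must finish by 24.
Float = 26 − 14 = 12.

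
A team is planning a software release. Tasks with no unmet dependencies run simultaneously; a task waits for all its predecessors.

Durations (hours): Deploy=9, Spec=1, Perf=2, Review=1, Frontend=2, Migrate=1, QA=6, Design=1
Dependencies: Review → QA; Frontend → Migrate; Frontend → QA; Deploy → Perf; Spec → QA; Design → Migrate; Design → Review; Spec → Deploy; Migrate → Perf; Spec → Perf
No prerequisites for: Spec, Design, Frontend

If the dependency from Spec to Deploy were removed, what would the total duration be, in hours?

Before: longest chain Spec→Deploy→Perf = 1+9+2 = 12, finish 12.
Without Spec→Deploy, Deploy's earliest start moves from 1 to 0.
After: Deploy→Perf = 9+2 = 11 → 11 hours.

11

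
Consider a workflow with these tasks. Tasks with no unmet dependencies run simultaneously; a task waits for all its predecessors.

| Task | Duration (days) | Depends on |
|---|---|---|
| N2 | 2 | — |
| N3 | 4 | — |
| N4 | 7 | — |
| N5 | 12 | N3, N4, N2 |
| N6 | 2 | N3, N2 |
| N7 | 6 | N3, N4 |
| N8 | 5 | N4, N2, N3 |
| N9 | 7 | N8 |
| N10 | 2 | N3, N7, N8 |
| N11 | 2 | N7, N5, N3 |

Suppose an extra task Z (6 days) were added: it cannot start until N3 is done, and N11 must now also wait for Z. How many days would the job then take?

21

Originally the job takes 21 days.
With Z inserted, N11 now waits for max(N7, N5, N3, Z).
New critical path: N4→N5→N11 = 7+12+2 = 21 ⇒ 21 days.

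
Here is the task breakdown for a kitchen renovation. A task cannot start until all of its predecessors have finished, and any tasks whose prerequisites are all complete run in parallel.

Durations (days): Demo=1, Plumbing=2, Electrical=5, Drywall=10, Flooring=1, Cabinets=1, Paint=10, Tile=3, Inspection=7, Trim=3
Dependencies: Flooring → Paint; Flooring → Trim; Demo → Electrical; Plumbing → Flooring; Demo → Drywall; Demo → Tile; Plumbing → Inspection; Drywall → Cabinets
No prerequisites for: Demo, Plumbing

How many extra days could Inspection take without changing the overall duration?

Critical path: Plumbing→Flooring→Paint = 2+1+10 = 13, so the finish is 13 days.
Longest path through Inspection: 9 days (earliest finish 9, latest finish 13).
Float = 13 − 9 = 4.

4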